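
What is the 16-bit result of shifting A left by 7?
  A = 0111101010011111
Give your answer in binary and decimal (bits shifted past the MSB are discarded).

Shift left by 7: drop the top 7 bit(s), append 7 zero(s) on the right.
  0111101010011111  ->  discard [0111101], keep [010011111], append 0000000
= 0100111110000000

Answer: 0100111110000000 (20352)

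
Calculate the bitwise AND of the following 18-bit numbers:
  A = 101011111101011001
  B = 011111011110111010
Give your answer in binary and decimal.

Apply & to each column (1 only where both bits are 1):
  101011111101011001
& 011111011110111010
--------------------
  001011011100011000

Answer: 001011011100011000 (46872)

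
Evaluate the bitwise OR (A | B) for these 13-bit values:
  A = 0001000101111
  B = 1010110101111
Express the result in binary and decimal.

Apply | to each column (1 where either bit is 1):
  0001000101111
| 1010110101111
---------------
  1011110101111

Answer: 1011110101111 (6063)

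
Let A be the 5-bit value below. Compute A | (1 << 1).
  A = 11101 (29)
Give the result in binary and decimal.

Mask = 1 << 1 = 00010
Bit 1 of A is 0, so OR-ing with the mask flips it to 1.
  11101
| 00010
-------
  11111

Answer: 11111 (31)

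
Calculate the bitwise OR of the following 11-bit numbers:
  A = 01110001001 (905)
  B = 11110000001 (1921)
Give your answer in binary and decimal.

Apply | to each column (1 where either bit is 1):
  01110001001
| 11110000001
-------------
  11110001001

Answer: 11110001001 (1929)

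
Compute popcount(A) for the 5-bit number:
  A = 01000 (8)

01000
1-bits at positions (from bit 0 = LSB): 3
Count = 1

Answer: 1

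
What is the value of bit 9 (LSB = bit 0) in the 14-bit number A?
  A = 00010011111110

Bit 9 is the 10th from the right.
  00010011111110
      ^
That bit is 0.

Answer: 0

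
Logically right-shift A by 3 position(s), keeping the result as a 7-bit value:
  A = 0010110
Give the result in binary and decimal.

Logical shift right by 3: drop the bottom 3 bit(s), prepend 3 zero(s) on the left.
  0010110  ->  keep [0010], discard [110], prepend 000
= 0000010

Answer: 0000010 (2)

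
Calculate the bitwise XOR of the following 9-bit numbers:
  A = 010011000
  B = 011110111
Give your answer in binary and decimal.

Apply ^ to each column (1 where bits differ):
  010011000
^ 011110111
-----------
  001101111

Answer: 001101111 (111)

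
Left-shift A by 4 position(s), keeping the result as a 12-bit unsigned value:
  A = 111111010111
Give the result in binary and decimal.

Shift left by 4: drop the top 4 bit(s), append 4 zero(s) on the right.
  111111010111  ->  discard [1111], keep [11010111], append 0000
= 110101110000

Answer: 110101110000 (3440)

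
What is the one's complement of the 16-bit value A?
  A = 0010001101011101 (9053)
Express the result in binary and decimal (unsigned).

Flip each bit (0->1, 1->0):
  0010001101011101
  1101110010100010

Answer: 1101110010100010 (56482)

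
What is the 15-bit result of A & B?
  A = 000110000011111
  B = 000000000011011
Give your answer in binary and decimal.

Apply & to each column (1 only where both bits are 1):
  000110000011111
& 000000000011011
-----------------
  000000000011011

Answer: 000000000011011 (27)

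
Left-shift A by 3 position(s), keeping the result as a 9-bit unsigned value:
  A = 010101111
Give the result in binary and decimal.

Shift left by 3: drop the top 3 bit(s), append 3 zero(s) on the right.
  010101111  ->  discard [010], keep [101111], append 000
= 101111000

Answer: 101111000 (376)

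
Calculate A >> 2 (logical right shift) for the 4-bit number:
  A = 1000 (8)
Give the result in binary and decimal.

Logical shift right by 2: drop the bottom 2 bit(s), prepend 2 zero(s) on the left.
  1000  ->  keep [10], discard [00], prepend 00
= 0010

Answer: 0010 (2)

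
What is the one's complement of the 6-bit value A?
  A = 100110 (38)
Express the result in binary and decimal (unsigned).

Flip each bit (0->1, 1->0):
  100110
  011001

Answer: 011001 (25)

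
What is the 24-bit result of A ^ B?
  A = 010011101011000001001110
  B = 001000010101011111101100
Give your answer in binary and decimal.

Apply ^ to each column (1 where bits differ):
  010011101011000001001110
^ 001000010101011111101100
--------------------------
  011011111110011110100010

Answer: 011011111110011110100010 (7333794)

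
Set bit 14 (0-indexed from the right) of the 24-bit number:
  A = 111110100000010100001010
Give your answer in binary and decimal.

Mask = 1 << 14 = 000000000100000000000000
Bit 14 of A is 0, so OR-ing with the mask flips it to 1.
  111110100000010100001010
| 000000000100000000000000
--------------------------
  111110100100010100001010

Answer: 111110100100010100001010 (16401674)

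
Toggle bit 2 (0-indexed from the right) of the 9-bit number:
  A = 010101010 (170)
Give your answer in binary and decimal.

Mask = 1 << 2 = 000000100
Bit 2 of A is 0; XOR with the mask flips it to 1.
  010101010
^ 000000100
-----------
  010101110

Answer: 010101110 (174)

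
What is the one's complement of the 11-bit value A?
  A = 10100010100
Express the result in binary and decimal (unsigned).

Flip each bit (0->1, 1->0):
  10100010100
  01011101011

Answer: 01011101011 (747)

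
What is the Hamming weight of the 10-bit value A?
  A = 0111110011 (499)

0111110011
1-bits at positions (from bit 0 = LSB): 0, 1, 4, 5, 6, 7, 8
Count = 7

Answer: 7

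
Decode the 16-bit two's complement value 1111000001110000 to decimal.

MSB is 1, so the value is negative. Find the magnitude:
1. Invert bits:  0000111110001111
2. Add 1:        0000111110010000  = 3984
3. Apply sign:   -3984

Answer: -3984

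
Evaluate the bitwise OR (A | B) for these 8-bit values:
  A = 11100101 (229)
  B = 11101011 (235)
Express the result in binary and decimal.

Apply | to each column (1 where either bit is 1):
  11100101
| 11101011
----------
  11101111

Answer: 11101111 (239)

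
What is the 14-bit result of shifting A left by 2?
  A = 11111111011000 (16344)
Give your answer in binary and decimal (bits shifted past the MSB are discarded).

Shift left by 2: drop the top 2 bit(s), append 2 zero(s) on the right.
  11111111011000  ->  discard [11], keep [111111011000], append 00
= 11111101100000

Answer: 11111101100000 (16224)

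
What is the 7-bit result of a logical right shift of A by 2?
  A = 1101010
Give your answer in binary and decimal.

Logical shift right by 2: drop the bottom 2 bit(s), prepend 2 zero(s) on the left.
  1101010  ->  keep [11010], discard [10], prepend 00
= 0011010

Answer: 0011010 (26)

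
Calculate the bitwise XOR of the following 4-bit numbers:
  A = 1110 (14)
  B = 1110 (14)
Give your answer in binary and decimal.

Apply ^ to each column (1 where bits differ):
  1110
^ 1110
------
  0000

Answer: 0000 (0)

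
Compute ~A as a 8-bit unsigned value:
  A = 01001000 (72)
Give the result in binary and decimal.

Flip each bit (0->1, 1->0):
  01001000
  10110111

Answer: 10110111 (183)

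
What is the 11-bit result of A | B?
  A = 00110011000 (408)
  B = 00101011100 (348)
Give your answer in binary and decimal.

Apply | to each column (1 where either bit is 1):
  00110011000
| 00101011100
-------------
  00111011100

Answer: 00111011100 (476)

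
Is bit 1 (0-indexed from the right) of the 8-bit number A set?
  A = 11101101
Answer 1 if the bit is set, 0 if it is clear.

Bit 1 is the 2nd from the right.
  11101101
        ^
That bit is 0.

Answer: 0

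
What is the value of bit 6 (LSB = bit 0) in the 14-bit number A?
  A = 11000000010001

Bit 6 is the 7th from the right.
  11000000010001
         ^
That bit is 0.

Answer: 0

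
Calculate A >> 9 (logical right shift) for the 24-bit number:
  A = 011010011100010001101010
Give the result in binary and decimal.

Logical shift right by 9: drop the bottom 9 bit(s), prepend 9 zero(s) on the left.
  011010011100010001101010  ->  keep [011010011100010], discard [001101010], prepend 000000000
= 000000000011010011100010

Answer: 000000000011010011100010 (13538)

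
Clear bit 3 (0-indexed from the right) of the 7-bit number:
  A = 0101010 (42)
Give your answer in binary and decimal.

Mask = ~(1 << 3) = 1110111
Bit 3 of A is 1, so AND-ing with the mask clears it to 0.
  0101010
& 1110111
---------
  0100010

Answer: 0100010 (34)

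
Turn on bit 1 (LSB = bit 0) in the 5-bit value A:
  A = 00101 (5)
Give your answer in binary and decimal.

Mask = 1 << 1 = 00010
Bit 1 of A is 0, so OR-ing with the mask flips it to 1.
  00101
| 00010
-------
  00111

Answer: 00111 (7)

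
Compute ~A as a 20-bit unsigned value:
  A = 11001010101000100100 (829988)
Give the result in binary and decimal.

Flip each bit (0->1, 1->0):
  11001010101000100100
  00110101010111011011

Answer: 00110101010111011011 (218587)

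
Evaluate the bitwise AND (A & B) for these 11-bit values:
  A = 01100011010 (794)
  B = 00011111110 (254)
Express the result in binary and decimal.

Apply & to each column (1 only where both bits are 1):
  01100011010
& 00011111110
-------------
  00000011010

Answer: 00000011010 (26)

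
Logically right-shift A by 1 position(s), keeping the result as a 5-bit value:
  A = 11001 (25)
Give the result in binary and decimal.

Logical shift right by 1: drop the bottom 1 bit(s), prepend 1 zero(s) on the left.
  11001  ->  keep [1100], discard [1], prepend 0
= 01100

Answer: 01100 (12)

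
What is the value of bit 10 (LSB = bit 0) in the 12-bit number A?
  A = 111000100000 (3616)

Bit 10 is the 11th from the right.
  111000100000
   ^
That bit is 1.

Answer: 1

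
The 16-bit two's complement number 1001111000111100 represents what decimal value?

MSB is 1, so the value is negative. Find the magnitude:
1. Invert bits:  0110000111000011
2. Add 1:        0110000111000100  = 25028
3. Apply sign:   -25028

Answer: -25028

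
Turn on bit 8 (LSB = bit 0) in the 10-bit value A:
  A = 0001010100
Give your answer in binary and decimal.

Mask = 1 << 8 = 0100000000
Bit 8 of A is 0, so OR-ing with the mask flips it to 1.
  0001010100
| 0100000000
------------
  0101010100

Answer: 0101010100 (340)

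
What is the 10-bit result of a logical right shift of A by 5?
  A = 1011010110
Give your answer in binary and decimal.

Logical shift right by 5: drop the bottom 5 bit(s), prepend 5 zero(s) on the left.
  1011010110  ->  keep [10110], discard [10110], prepend 00000
= 0000010110

Answer: 0000010110 (22)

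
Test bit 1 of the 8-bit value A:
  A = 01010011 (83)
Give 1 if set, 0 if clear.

Bit 1 is the 2nd from the right.
  01010011
        ^
That bit is 1.

Answer: 1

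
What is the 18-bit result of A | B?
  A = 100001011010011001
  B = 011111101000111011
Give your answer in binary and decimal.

Apply | to each column (1 where either bit is 1):
  100001011010011001
| 011111101000111011
--------------------
  111111111010111011

Answer: 111111111010111011 (261819)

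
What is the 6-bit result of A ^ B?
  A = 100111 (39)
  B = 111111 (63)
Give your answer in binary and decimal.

Apply ^ to each column (1 where bits differ):
  100111
^ 111111
--------
  011000

Answer: 011000 (24)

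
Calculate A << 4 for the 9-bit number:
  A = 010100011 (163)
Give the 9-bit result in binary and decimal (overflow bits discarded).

Shift left by 4: drop the top 4 bit(s), append 4 zero(s) on the right.
  010100011  ->  discard [0101], keep [00011], append 0000
= 000110000

Answer: 000110000 (48)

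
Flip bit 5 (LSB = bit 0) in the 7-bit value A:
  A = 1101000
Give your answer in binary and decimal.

Mask = 1 << 5 = 0100000
Bit 5 of A is 1; XOR with the mask flips it to 0.
  1101000
^ 0100000
---------
  1001000

Answer: 1001000 (72)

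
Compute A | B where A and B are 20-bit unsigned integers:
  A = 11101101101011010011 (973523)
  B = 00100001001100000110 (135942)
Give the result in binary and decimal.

Apply | to each column (1 where either bit is 1):
  11101101101011010011
| 00100001001100000110
----------------------
  11101101101111010111

Answer: 11101101101111010111 (973783)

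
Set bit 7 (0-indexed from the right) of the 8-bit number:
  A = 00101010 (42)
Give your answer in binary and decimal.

Mask = 1 << 7 = 10000000
Bit 7 of A is 0, so OR-ing with the mask flips it to 1.
  00101010
| 10000000
----------
  10101010

Answer: 10101010 (170)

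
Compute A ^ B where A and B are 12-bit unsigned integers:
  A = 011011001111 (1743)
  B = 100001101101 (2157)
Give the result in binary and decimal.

Apply ^ to each column (1 where bits differ):
  011011001111
^ 100001101101
--------------
  111010100010

Answer: 111010100010 (3746)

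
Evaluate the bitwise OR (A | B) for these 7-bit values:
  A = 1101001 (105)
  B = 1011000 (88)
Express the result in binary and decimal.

Apply | to each column (1 where either bit is 1):
  1101001
| 1011000
---------
  1111001

Answer: 1111001 (121)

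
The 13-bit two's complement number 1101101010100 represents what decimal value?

MSB is 1, so the value is negative. Find the magnitude:
1. Invert bits:  0010010101011
2. Add 1:        0010010101100  = 1196
3. Apply sign:   -1196

Answer: -1196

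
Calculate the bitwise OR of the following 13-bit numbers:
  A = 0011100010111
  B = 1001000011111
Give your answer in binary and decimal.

Apply | to each column (1 where either bit is 1):
  0011100010111
| 1001000011111
---------------
  1011100011111

Answer: 1011100011111 (5919)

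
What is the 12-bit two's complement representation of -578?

1. Binary of +578:  001001000010
2. Invert bits:     110110111101
3. Add 1:           110110111110

Answer: 110110111110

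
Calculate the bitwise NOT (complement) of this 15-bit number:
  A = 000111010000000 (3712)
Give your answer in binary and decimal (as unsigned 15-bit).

Flip each bit (0->1, 1->0):
  000111010000000
  111000101111111

Answer: 111000101111111 (29055)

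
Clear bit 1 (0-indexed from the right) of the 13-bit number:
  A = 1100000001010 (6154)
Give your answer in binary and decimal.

Mask = ~(1 << 1) = 1111111111101
Bit 1 of A is 1, so AND-ing with the mask clears it to 0.
  1100000001010
& 1111111111101
---------------
  1100000001000

Answer: 1100000001000 (6152)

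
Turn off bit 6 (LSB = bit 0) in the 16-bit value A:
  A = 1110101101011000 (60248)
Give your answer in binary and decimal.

Mask = ~(1 << 6) = 1111111110111111
Bit 6 of A is 1, so AND-ing with the mask clears it to 0.
  1110101101011000
& 1111111110111111
------------------
  1110101100011000

Answer: 1110101100011000 (60184)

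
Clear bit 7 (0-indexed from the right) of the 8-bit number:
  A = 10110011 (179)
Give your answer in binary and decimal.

Mask = ~(1 << 7) = 01111111
Bit 7 of A is 1, so AND-ing with the mask clears it to 0.
  10110011
& 01111111
----------
  00110011

Answer: 00110011 (51)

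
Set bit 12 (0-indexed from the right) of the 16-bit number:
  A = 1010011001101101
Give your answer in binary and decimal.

Mask = 1 << 12 = 0001000000000000
Bit 12 of A is 0, so OR-ing with the mask flips it to 1.
  1010011001101101
| 0001000000000000
------------------
  1011011001101101

Answer: 1011011001101101 (46701)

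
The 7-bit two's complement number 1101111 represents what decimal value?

MSB is 1, so the value is negative. Find the magnitude:
1. Invert bits:  0010000
2. Add 1:        0010001  = 17
3. Apply sign:   -17

Answer: -17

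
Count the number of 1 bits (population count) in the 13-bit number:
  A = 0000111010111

0000111010111
1-bits at positions (from bit 0 = LSB): 0, 1, 2, 4, 6, 7, 8
Count = 7

Answer: 7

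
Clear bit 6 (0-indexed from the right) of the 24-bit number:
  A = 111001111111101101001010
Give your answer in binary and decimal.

Mask = ~(1 << 6) = 111111111111111110111111
Bit 6 of A is 1, so AND-ing with the mask clears it to 0.
  111001111111101101001010
& 111111111111111110111111
--------------------------
  111001111111101100001010

Answer: 111001111111101100001010 (15203082)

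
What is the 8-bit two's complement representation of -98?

1. Binary of +98:  01100010
2. Invert bits:     10011101
3. Add 1:           10011110

Answer: 10011110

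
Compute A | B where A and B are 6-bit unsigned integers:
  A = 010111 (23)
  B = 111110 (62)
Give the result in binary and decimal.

Apply | to each column (1 where either bit is 1):
  010111
| 111110
--------
  111111

Answer: 111111 (63)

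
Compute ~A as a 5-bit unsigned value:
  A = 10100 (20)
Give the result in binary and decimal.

Flip each bit (0->1, 1->0):
  10100
  01011

Answer: 01011 (11)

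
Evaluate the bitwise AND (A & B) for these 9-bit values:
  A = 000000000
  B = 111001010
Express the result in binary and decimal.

Apply & to each column (1 only where both bits are 1):
  000000000
& 111001010
-----------
  000000000

Answer: 000000000 (0)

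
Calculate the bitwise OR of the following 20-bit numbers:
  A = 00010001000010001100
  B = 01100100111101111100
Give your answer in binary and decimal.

Apply | to each column (1 where either bit is 1):
  00010001000010001100
| 01100100111101111100
----------------------
  01110101111111111100

Answer: 01110101111111111100 (483324)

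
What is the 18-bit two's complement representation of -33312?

1. Binary of +33312:  001000001000100000
2. Invert bits:     110111110111011111
3. Add 1:           110111110111100000

Answer: 110111110111100000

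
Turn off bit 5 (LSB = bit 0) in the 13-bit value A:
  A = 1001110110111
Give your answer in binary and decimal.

Mask = ~(1 << 5) = 1111111011111
Bit 5 of A is 1, so AND-ing with the mask clears it to 0.
  1001110110111
& 1111111011111
---------------
  1001110010111

Answer: 1001110010111 (5015)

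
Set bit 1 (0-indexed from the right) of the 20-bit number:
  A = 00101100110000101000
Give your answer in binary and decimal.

Mask = 1 << 1 = 00000000000000000010
Bit 1 of A is 0, so OR-ing with the mask flips it to 1.
  00101100110000101000
| 00000000000000000010
----------------------
  00101100110000101010

Answer: 00101100110000101010 (183338)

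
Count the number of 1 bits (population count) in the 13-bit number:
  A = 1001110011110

1001110011110
1-bits at positions (from bit 0 = LSB): 1, 2, 3, 4, 7, 8, 9, 12
Count = 8

Answer: 8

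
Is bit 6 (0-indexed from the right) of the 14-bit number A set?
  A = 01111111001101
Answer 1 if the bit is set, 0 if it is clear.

Bit 6 is the 7th from the right.
  01111111001101
         ^
That bit is 1.

Answer: 1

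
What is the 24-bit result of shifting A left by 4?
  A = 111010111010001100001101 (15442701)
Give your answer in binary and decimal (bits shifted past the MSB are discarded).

Shift left by 4: drop the top 4 bit(s), append 4 zero(s) on the right.
  111010111010001100001101  ->  discard [1110], keep [10111010001100001101], append 0000
= 101110100011000011010000

Answer: 101110100011000011010000 (12202192)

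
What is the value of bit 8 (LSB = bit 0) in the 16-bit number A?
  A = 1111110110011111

Bit 8 is the 9th from the right.
  1111110110011111
         ^
That bit is 1.

Answer: 1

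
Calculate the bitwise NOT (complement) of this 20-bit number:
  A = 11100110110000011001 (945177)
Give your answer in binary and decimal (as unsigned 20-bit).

Flip each bit (0->1, 1->0):
  11100110110000011001
  00011001001111100110

Answer: 00011001001111100110 (103398)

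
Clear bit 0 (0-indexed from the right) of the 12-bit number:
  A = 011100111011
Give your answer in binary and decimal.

Mask = ~(1 << 0) = 111111111110
Bit 0 of A is 1, so AND-ing with the mask clears it to 0.
  011100111011
& 111111111110
--------------
  011100111010

Answer: 011100111010 (1850)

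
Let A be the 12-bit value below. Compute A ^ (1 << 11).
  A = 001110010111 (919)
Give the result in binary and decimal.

Mask = 1 << 11 = 100000000000
Bit 11 of A is 0; XOR with the mask flips it to 1.
  001110010111
^ 100000000000
--------------
  101110010111

Answer: 101110010111 (2967)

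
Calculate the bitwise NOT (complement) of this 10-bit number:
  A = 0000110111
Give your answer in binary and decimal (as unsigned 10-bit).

Flip each bit (0->1, 1->0):
  0000110111
  1111001000

Answer: 1111001000 (968)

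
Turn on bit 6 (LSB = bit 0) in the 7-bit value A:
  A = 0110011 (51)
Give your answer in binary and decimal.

Mask = 1 << 6 = 1000000
Bit 6 of A is 0, so OR-ing with the mask flips it to 1.
  0110011
| 1000000
---------
  1110011

Answer: 1110011 (115)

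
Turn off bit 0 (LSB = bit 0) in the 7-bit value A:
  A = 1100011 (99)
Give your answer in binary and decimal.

Mask = ~(1 << 0) = 1111110
Bit 0 of A is 1, so AND-ing with the mask clears it to 0.
  1100011
& 1111110
---------
  1100010

Answer: 1100010 (98)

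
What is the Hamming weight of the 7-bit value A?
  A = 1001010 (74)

1001010
1-bits at positions (from bit 0 = LSB): 1, 3, 6
Count = 3

Answer: 3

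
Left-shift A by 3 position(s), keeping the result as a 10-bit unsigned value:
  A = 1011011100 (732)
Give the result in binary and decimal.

Shift left by 3: drop the top 3 bit(s), append 3 zero(s) on the right.
  1011011100  ->  discard [101], keep [1011100], append 000
= 1011100000

Answer: 1011100000 (736)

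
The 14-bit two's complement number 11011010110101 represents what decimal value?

MSB is 1, so the value is negative. Find the magnitude:
1. Invert bits:  00100101001010
2. Add 1:        00100101001011  = 2379
3. Apply sign:   -2379

Answer: -2379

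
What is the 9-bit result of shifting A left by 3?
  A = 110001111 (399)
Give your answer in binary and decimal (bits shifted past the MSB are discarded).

Shift left by 3: drop the top 3 bit(s), append 3 zero(s) on the right.
  110001111  ->  discard [110], keep [001111], append 000
= 001111000

Answer: 001111000 (120)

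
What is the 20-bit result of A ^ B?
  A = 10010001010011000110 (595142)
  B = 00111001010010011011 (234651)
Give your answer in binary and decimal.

Apply ^ to each column (1 where bits differ):
  10010001010011000110
^ 00111001010010011011
----------------------
  10101000000001011101

Answer: 10101000000001011101 (688221)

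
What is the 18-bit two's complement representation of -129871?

1. Binary of +129871:  011111101101001111
2. Invert bits:     100000010010110000
3. Add 1:           100000010010110001

Answer: 100000010010110001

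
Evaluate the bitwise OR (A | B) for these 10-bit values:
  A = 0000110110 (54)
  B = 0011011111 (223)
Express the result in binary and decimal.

Apply | to each column (1 where either bit is 1):
  0000110110
| 0011011111
------------
  0011111111

Answer: 0011111111 (255)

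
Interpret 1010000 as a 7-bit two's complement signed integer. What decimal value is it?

MSB is 1, so the value is negative. Find the magnitude:
1. Invert bits:  0101111
2. Add 1:        0110000  = 48
3. Apply sign:   -48

Answer: -48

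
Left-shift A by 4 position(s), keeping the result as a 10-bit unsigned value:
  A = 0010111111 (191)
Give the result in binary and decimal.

Shift left by 4: drop the top 4 bit(s), append 4 zero(s) on the right.
  0010111111  ->  discard [0010], keep [111111], append 0000
= 1111110000

Answer: 1111110000 (1008)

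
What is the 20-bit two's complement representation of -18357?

1. Binary of +18357:  00000100011110110101
2. Invert bits:     11111011100001001010
3. Add 1:           11111011100001001011

Answer: 11111011100001001011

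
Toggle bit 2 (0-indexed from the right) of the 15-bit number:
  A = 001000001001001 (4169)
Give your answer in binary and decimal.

Mask = 1 << 2 = 000000000000100
Bit 2 of A is 0; XOR with the mask flips it to 1.
  001000001001001
^ 000000000000100
-----------------
  001000001001101

Answer: 001000001001101 (4173)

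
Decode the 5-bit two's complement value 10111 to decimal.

MSB is 1, so the value is negative. Find the magnitude:
1. Invert bits:  01000
2. Add 1:        01001  = 9
3. Apply sign:   -9

Answer: -9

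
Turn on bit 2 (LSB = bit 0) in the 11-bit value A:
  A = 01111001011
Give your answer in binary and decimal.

Mask = 1 << 2 = 00000000100
Bit 2 of A is 0, so OR-ing with the mask flips it to 1.
  01111001011
| 00000000100
-------------
  01111001111

Answer: 01111001111 (975)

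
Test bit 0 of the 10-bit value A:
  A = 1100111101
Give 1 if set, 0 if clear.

Bit 0 is the 1st from the right.
  1100111101
           ^
That bit is 1.

Answer: 1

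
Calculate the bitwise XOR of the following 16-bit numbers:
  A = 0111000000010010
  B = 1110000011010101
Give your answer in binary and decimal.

Apply ^ to each column (1 where bits differ):
  0111000000010010
^ 1110000011010101
------------------
  1001000011000111

Answer: 1001000011000111 (37063)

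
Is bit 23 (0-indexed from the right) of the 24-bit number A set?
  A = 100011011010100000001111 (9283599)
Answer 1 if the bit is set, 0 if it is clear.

Bit 23 is the 24th from the right.
  100011011010100000001111
  ^
That bit is 1.

Answer: 1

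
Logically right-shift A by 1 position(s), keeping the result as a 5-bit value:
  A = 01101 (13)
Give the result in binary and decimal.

Logical shift right by 1: drop the bottom 1 bit(s), prepend 1 zero(s) on the left.
  01101  ->  keep [0110], discard [1], prepend 0
= 00110

Answer: 00110 (6)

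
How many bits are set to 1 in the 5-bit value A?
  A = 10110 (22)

10110
1-bits at positions (from bit 0 = LSB): 1, 2, 4
Count = 3

Answer: 3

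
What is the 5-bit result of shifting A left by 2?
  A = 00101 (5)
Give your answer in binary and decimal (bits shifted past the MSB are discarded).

Shift left by 2: drop the top 2 bit(s), append 2 zero(s) on the right.
  00101  ->  discard [00], keep [101], append 00
= 10100

Answer: 10100 (20)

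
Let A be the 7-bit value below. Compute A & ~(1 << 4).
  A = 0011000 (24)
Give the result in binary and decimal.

Mask = ~(1 << 4) = 1101111
Bit 4 of A is 1, so AND-ing with the mask clears it to 0.
  0011000
& 1101111
---------
  0001000

Answer: 0001000 (8)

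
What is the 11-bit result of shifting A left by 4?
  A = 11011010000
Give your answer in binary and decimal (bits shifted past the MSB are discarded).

Shift left by 4: drop the top 4 bit(s), append 4 zero(s) on the right.
  11011010000  ->  discard [1101], keep [1010000], append 0000
= 10100000000

Answer: 10100000000 (1280)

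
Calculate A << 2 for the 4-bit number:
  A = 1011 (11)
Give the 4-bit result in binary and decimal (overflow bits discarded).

Shift left by 2: drop the top 2 bit(s), append 2 zero(s) on the right.
  1011  ->  discard [10], keep [11], append 00
= 1100

Answer: 1100 (12)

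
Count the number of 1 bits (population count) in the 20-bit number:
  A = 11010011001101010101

11010011001101010101
1-bits at positions (from bit 0 = LSB): 0, 2, 4, 6, 8, 9, 12, 13, 16, 18, 19
Count = 11

Answer: 11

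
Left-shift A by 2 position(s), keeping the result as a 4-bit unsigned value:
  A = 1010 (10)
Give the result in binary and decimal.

Shift left by 2: drop the top 2 bit(s), append 2 zero(s) on the right.
  1010  ->  discard [10], keep [10], append 00
= 1000

Answer: 1000 (8)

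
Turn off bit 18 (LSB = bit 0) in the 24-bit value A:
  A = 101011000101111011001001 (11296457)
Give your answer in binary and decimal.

Mask = ~(1 << 18) = 111110111111111111111111
Bit 18 of A is 1, so AND-ing with the mask clears it to 0.
  101011000101111011001001
& 111110111111111111111111
--------------------------
  101010000101111011001001

Answer: 101010000101111011001001 (11034313)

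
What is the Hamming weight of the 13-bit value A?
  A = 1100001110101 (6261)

1100001110101
1-bits at positions (from bit 0 = LSB): 0, 2, 4, 5, 6, 11, 12
Count = 7

Answer: 7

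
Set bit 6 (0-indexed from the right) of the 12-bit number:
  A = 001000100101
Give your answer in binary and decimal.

Mask = 1 << 6 = 000001000000
Bit 6 of A is 0, so OR-ing with the mask flips it to 1.
  001000100101
| 000001000000
--------------
  001001100101

Answer: 001001100101 (613)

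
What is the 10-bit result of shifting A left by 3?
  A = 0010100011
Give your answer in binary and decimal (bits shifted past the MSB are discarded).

Shift left by 3: drop the top 3 bit(s), append 3 zero(s) on the right.
  0010100011  ->  discard [001], keep [0100011], append 000
= 0100011000

Answer: 0100011000 (280)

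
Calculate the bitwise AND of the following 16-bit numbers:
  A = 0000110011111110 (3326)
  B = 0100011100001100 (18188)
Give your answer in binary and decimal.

Apply & to each column (1 only where both bits are 1):
  0000110011111110
& 0100011100001100
------------------
  0000010000001100

Answer: 0000010000001100 (1036)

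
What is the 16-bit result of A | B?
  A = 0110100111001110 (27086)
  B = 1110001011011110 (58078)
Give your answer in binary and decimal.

Apply | to each column (1 where either bit is 1):
  0110100111001110
| 1110001011011110
------------------
  1110101111011110

Answer: 1110101111011110 (60382)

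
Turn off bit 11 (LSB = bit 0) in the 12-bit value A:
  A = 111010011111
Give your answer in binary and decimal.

Mask = ~(1 << 11) = 011111111111
Bit 11 of A is 1, so AND-ing with the mask clears it to 0.
  111010011111
& 011111111111
--------------
  011010011111

Answer: 011010011111 (1695)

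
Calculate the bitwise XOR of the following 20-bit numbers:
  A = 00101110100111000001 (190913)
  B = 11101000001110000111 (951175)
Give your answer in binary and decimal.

Apply ^ to each column (1 where bits differ):
  00101110100111000001
^ 11101000001110000111
----------------------
  11000110101001000110

Answer: 11000110101001000110 (813638)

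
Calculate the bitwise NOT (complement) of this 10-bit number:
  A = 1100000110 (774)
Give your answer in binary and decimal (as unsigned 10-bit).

Flip each bit (0->1, 1->0):
  1100000110
  0011111001

Answer: 0011111001 (249)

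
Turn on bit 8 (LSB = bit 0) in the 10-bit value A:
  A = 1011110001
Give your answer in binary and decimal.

Mask = 1 << 8 = 0100000000
Bit 8 of A is 0, so OR-ing with the mask flips it to 1.
  1011110001
| 0100000000
------------
  1111110001

Answer: 1111110001 (1009)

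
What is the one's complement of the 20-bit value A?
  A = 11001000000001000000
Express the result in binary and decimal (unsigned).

Flip each bit (0->1, 1->0):
  11001000000001000000
  00110111111110111111

Answer: 00110111111110111111 (229311)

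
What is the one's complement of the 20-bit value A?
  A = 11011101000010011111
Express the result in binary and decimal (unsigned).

Flip each bit (0->1, 1->0):
  11011101000010011111
  00100010111101100000

Answer: 00100010111101100000 (143200)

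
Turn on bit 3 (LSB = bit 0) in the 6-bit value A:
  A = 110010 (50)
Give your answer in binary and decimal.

Mask = 1 << 3 = 001000
Bit 3 of A is 0, so OR-ing with the mask flips it to 1.
  110010
| 001000
--------
  111010

Answer: 111010 (58)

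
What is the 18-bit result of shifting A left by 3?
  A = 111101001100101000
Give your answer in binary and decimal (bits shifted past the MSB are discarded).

Shift left by 3: drop the top 3 bit(s), append 3 zero(s) on the right.
  111101001100101000  ->  discard [111], keep [101001100101000], append 000
= 101001100101000000

Answer: 101001100101000000 (170304)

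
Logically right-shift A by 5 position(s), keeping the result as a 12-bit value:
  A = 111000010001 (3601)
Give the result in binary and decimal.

Logical shift right by 5: drop the bottom 5 bit(s), prepend 5 zero(s) on the left.
  111000010001  ->  keep [1110000], discard [10001], prepend 00000
= 000001110000

Answer: 000001110000 (112)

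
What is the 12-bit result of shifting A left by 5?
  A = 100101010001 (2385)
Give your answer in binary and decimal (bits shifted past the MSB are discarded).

Shift left by 5: drop the top 5 bit(s), append 5 zero(s) on the right.
  100101010001  ->  discard [10010], keep [1010001], append 00000
= 101000100000

Answer: 101000100000 (2592)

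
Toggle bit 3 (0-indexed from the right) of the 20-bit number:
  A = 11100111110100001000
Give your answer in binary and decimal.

Mask = 1 << 3 = 00000000000000001000
Bit 3 of A is 1; XOR with the mask flips it to 0.
  11100111110100001000
^ 00000000000000001000
----------------------
  11100111110100000000

Answer: 11100111110100000000 (949504)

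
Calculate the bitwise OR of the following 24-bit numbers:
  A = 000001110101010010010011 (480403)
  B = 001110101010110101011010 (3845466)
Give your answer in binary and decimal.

Apply | to each column (1 where either bit is 1):
  000001110101010010010011
| 001110101010110101011010
--------------------------
  001111111111110111011011

Answer: 001111111111110111011011 (4193755)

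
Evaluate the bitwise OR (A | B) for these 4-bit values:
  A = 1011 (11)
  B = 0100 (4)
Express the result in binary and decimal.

Apply | to each column (1 where either bit is 1):
  1011
| 0100
------
  1111

Answer: 1111 (15)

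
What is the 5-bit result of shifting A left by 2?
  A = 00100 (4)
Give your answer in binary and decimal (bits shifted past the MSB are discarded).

Shift left by 2: drop the top 2 bit(s), append 2 zero(s) on the right.
  00100  ->  discard [00], keep [100], append 00
= 10000

Answer: 10000 (16)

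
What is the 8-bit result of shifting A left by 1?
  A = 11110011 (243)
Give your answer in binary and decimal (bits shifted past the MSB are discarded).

Shift left by 1: drop the top 1 bit(s), append 1 zero(s) on the right.
  11110011  ->  discard [1], keep [1110011], append 0
= 11100110

Answer: 11100110 (230)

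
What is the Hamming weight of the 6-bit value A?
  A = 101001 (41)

101001
1-bits at positions (from bit 0 = LSB): 0, 3, 5
Count = 3

Answer: 3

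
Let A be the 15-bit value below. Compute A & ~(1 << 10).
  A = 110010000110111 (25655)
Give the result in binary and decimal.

Mask = ~(1 << 10) = 111101111111111
Bit 10 of A is 1, so AND-ing with the mask clears it to 0.
  110010000110111
& 111101111111111
-----------------
  110000000110111

Answer: 110000000110111 (24631)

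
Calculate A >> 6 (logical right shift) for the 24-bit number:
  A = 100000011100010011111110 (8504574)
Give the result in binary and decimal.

Logical shift right by 6: drop the bottom 6 bit(s), prepend 6 zero(s) on the left.
  100000011100010011111110  ->  keep [100000011100010011], discard [111110], prepend 000000
= 000000100000011100010011

Answer: 000000100000011100010011 (132883)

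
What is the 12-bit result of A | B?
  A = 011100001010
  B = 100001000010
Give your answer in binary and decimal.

Apply | to each column (1 where either bit is 1):
  011100001010
| 100001000010
--------------
  111101001010

Answer: 111101001010 (3914)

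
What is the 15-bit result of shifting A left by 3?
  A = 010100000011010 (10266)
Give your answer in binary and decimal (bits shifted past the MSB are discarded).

Shift left by 3: drop the top 3 bit(s), append 3 zero(s) on the right.
  010100000011010  ->  discard [010], keep [100000011010], append 000
= 100000011010000

Answer: 100000011010000 (16592)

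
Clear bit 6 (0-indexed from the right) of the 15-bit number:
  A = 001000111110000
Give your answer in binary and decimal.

Mask = ~(1 << 6) = 111111110111111
Bit 6 of A is 1, so AND-ing with the mask clears it to 0.
  001000111110000
& 111111110111111
-----------------
  001000110110000

Answer: 001000110110000 (4528)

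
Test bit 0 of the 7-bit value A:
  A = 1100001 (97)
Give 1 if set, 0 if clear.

Bit 0 is the 1st from the right.
  1100001
        ^
That bit is 1.

Answer: 1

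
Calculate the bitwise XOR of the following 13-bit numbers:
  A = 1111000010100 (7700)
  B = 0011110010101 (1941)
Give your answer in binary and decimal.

Apply ^ to each column (1 where bits differ):
  1111000010100
^ 0011110010101
---------------
  1100110000001

Answer: 1100110000001 (6529)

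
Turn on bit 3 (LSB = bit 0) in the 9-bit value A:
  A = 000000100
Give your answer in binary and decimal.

Mask = 1 << 3 = 000001000
Bit 3 of A is 0, so OR-ing with the mask flips it to 1.
  000000100
| 000001000
-----------
  000001100

Answer: 000001100 (12)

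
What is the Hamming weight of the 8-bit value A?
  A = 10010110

10010110
1-bits at positions (from bit 0 = LSB): 1, 2, 4, 7
Count = 4

Answer: 4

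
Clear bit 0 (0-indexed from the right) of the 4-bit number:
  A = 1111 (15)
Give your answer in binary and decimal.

Mask = ~(1 << 0) = 1110
Bit 0 of A is 1, so AND-ing with the mask clears it to 0.
  1111
& 1110
------
  1110

Answer: 1110 (14)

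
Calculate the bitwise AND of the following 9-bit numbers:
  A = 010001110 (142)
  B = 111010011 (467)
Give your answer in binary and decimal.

Apply & to each column (1 only where both bits are 1):
  010001110
& 111010011
-----------
  010000010

Answer: 010000010 (130)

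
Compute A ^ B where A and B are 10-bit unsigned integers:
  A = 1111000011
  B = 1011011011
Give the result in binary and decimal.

Apply ^ to each column (1 where bits differ):
  1111000011
^ 1011011011
------------
  0100011000

Answer: 0100011000 (280)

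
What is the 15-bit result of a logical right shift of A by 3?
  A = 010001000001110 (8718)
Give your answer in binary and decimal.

Logical shift right by 3: drop the bottom 3 bit(s), prepend 3 zero(s) on the left.
  010001000001110  ->  keep [010001000001], discard [110], prepend 000
= 000010001000001

Answer: 000010001000001 (1089)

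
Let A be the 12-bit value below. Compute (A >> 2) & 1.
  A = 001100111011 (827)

Bit 2 is the 3rd from the right.
  001100111011
           ^
That bit is 0.

Answer: 0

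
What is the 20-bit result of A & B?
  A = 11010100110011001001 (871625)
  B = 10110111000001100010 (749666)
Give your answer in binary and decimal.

Apply & to each column (1 only where both bits are 1):
  11010100110011001001
& 10110111000001100010
----------------------
  10010100000001000000

Answer: 10010100000001000000 (606272)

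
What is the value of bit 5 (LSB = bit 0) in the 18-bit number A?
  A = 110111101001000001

Bit 5 is the 6th from the right.
  110111101001000001
              ^
That bit is 0.

Answer: 0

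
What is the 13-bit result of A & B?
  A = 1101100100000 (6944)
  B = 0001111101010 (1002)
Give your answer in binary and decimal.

Apply & to each column (1 only where both bits are 1):
  1101100100000
& 0001111101010
---------------
  0001100100000

Answer: 0001100100000 (800)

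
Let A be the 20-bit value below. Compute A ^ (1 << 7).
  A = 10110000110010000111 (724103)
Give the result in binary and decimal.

Mask = 1 << 7 = 00000000000010000000
Bit 7 of A is 1; XOR with the mask flips it to 0.
  10110000110010000111
^ 00000000000010000000
----------------------
  10110000110000000111

Answer: 10110000110000000111 (723975)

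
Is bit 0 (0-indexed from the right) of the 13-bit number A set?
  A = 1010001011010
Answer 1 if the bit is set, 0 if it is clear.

Bit 0 is the 1st from the right.
  1010001011010
              ^
That bit is 0.

Answer: 0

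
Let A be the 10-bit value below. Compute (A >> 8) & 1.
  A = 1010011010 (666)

Bit 8 is the 9th from the right.
  1010011010
   ^
That bit is 0.

Answer: 0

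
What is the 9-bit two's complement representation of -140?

1. Binary of +140:  010001100
2. Invert bits:     101110011
3. Add 1:           101110100

Answer: 101110100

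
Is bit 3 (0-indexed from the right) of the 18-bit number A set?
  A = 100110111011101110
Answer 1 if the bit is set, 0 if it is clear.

Bit 3 is the 4th from the right.
  100110111011101110
                ^
That bit is 1.

Answer: 1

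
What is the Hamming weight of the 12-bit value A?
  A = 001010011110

001010011110
1-bits at positions (from bit 0 = LSB): 1, 2, 3, 4, 7, 9
Count = 6

Answer: 6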